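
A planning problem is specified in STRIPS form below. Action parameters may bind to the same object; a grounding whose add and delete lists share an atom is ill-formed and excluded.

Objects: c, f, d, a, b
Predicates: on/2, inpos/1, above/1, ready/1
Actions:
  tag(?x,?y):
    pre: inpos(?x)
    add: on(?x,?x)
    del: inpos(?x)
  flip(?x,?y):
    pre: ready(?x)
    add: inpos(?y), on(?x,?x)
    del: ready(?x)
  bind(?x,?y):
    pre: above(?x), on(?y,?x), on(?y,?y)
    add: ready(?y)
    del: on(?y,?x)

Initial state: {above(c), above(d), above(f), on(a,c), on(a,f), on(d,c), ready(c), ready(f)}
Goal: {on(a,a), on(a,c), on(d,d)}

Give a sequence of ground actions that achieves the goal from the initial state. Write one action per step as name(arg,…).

1. flip(c,d)  →  {above(c), above(d), above(f), inpos(d), on(a,c), on(a,f), on(c,c), on(d,c), ready(f)}
2. tag(d,c)  →  {above(c), above(d), above(f), on(a,c), on(a,f), on(c,c), on(d,c), on(d,d), ready(f)}
3. flip(f,a)  →  {above(c), above(d), above(f), inpos(a), on(a,c), on(a,f), on(c,c), on(d,c), on(d,d), on(f,f)}
4. tag(a,c)  →  {above(c), above(d), above(f), on(a,a), on(a,c), on(a,f), on(c,c), on(d,c), on(d,d), on(f,f)}

flip(c,d); tag(d,c); flip(f,a); tag(a,c)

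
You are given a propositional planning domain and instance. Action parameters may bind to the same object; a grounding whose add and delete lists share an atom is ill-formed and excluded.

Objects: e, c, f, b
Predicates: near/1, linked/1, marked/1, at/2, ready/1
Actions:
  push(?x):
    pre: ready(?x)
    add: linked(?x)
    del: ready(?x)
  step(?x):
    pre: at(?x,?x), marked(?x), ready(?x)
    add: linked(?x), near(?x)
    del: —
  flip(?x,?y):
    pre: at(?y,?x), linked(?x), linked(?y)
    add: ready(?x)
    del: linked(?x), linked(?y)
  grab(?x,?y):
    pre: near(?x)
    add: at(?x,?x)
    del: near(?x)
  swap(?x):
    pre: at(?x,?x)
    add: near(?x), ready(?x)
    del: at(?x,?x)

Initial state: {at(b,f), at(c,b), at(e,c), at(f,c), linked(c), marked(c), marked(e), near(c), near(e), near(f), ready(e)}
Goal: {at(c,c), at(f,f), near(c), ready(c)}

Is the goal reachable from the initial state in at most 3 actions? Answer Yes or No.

No

1. grab(c,e)  →  {at(b,f), at(c,b), at(c,c), at(e,c), at(f,c), linked(c), marked(c), marked(e), near(e), near(f), ready(e)}
2. flip(c,c)  →  {at(b,f), at(c,b), at(c,c), at(e,c), at(f,c), marked(c), marked(e), near(e), near(f), ready(c), ready(e)}
3. step(c)  →  {at(b,f), at(c,b), at(c,c), at(e,c), at(f,c), linked(c), marked(c), marked(e), near(c), near(e), near(f), ready(c), ready(e)}
4. grab(f,e)  →  {at(b,f), at(c,b), at(c,c), at(e,c), at(f,c), at(f,f), linked(c), marked(c), marked(e), near(c), near(e), ready(c), ready(e)}
optimal plan length = 4; 4 > 3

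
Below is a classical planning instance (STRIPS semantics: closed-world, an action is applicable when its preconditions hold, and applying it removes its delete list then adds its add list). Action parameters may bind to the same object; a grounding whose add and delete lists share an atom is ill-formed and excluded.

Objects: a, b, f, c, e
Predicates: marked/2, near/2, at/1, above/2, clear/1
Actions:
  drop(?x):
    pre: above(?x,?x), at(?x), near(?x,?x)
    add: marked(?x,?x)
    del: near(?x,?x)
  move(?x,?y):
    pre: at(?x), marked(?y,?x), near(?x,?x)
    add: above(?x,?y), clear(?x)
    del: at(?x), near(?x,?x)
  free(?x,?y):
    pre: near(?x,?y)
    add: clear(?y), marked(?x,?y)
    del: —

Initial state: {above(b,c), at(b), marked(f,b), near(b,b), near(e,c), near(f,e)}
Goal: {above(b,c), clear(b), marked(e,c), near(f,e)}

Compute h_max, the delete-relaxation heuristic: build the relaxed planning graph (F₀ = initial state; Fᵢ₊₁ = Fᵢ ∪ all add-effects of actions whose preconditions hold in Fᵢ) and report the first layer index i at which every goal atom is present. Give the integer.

1

F0 = init (6 atoms)
F1 = F0 ∪ {above(b,f), clear(b), clear(c), clear(e), marked(b,b), marked(e,c), marked(f,e)}  (13 atoms)
goal ⊆ F1  ⇒  h_max = 1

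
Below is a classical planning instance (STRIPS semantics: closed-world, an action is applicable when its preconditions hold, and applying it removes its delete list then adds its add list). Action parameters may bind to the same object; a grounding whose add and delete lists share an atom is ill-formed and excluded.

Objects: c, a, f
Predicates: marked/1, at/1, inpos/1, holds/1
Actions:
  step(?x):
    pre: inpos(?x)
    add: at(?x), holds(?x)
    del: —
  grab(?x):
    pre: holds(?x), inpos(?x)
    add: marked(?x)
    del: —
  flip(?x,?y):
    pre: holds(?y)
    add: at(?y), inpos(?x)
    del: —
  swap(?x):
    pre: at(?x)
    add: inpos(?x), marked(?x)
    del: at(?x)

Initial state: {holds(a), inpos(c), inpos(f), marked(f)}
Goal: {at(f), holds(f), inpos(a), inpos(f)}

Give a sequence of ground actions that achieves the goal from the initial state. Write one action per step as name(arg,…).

1. step(f)  →  {at(f), holds(a), holds(f), inpos(c), inpos(f), marked(f)}
2. flip(a,a)  →  {at(a), at(f), holds(a), holds(f), inpos(a), inpos(c), inpos(f), marked(f)}

step(f); flip(a,a)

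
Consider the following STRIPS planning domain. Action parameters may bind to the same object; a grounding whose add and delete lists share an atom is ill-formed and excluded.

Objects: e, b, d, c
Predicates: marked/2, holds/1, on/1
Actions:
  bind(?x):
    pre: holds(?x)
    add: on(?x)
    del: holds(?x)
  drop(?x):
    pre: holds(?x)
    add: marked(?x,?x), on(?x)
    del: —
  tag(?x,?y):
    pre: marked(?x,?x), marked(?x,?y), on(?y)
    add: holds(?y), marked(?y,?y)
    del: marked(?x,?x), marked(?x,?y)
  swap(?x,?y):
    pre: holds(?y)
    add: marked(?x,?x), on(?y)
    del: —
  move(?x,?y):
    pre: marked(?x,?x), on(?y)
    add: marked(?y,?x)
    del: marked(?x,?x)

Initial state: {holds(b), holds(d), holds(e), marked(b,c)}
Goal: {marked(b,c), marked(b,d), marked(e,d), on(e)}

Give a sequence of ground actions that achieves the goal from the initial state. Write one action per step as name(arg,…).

1. swap(d,e)  →  {holds(b), holds(d), holds(e), marked(b,c), marked(d,d), on(e)}
2. move(d,e)  →  {holds(b), holds(d), holds(e), marked(b,c), marked(e,d), on(e)}
3. swap(d,b)  →  {holds(b), holds(d), holds(e), marked(b,c), marked(d,d), marked(e,d), on(b), on(e)}
4. move(d,b)  →  {holds(b), holds(d), holds(e), marked(b,c), marked(b,d), marked(e,d), on(b), on(e)}

swap(d,e); move(d,e); swap(d,b); move(d,b)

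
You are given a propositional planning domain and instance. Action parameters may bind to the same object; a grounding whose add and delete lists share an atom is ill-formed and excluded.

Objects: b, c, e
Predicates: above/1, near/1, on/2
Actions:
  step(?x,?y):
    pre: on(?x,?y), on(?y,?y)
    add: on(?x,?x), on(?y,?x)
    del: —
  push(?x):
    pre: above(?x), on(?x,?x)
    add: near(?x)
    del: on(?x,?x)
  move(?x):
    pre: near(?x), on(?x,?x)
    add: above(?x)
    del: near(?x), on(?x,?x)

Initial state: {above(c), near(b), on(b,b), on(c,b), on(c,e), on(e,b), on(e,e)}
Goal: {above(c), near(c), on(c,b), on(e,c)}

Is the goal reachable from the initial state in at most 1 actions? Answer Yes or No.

1. step(c,e)  →  {above(c), near(b), on(b,b), on(c,b), on(c,c), on(c,e), on(e,b), on(e,c), on(e,e)}
2. push(c)  →  {above(c), near(b), near(c), on(b,b), on(c,b), on(c,e), on(e,b), on(e,c), on(e,e)}
optimal plan length = 2; 2 > 1

No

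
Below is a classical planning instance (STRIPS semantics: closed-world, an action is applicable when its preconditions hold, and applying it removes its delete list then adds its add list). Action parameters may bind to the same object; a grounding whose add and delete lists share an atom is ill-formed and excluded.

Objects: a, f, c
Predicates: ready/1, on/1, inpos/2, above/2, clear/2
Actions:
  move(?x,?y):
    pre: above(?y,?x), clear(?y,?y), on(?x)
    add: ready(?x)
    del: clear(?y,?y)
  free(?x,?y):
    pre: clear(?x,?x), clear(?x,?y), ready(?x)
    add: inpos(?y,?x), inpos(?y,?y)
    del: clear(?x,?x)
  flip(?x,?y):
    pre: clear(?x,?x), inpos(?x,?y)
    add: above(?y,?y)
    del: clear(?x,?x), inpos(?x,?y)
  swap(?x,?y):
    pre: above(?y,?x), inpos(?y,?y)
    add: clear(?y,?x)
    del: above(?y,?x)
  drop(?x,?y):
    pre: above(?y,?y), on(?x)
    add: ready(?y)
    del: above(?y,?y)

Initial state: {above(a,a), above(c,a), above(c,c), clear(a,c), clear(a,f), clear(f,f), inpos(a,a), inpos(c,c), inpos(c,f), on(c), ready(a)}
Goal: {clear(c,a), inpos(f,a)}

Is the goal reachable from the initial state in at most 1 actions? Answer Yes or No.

1. swap(a,a)  →  {above(c,a), above(c,c), clear(a,a), clear(a,c), clear(a,f), clear(f,f), inpos(a,a), inpos(c,c), inpos(c,f), on(c), ready(a)}
2. free(a,f)  →  {above(c,a), above(c,c), clear(a,c), clear(a,f), clear(f,f), inpos(a,a), inpos(c,c), inpos(c,f), inpos(f,a), inpos(f,f), on(c), ready(a)}
3. swap(a,c)  →  {above(c,c), clear(a,c), clear(a,f), clear(c,a), clear(f,f), inpos(a,a), inpos(c,c), inpos(c,f), inpos(f,a), inpos(f,f), on(c), ready(a)}
optimal plan length = 3; 3 > 1

No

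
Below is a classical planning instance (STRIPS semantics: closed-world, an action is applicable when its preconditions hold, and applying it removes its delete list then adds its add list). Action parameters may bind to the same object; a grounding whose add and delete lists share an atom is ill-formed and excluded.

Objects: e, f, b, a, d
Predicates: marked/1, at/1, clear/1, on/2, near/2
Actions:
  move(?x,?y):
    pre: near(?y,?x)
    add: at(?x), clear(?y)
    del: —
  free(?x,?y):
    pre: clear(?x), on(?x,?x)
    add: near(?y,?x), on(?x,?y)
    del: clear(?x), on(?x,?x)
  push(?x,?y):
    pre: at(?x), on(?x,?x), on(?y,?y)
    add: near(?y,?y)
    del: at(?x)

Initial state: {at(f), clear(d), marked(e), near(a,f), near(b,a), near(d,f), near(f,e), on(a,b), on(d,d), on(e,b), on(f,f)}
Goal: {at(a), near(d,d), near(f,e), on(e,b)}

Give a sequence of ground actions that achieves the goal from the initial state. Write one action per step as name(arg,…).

move(a,b); push(f,d)

1. move(a,b)  →  {at(a), at(f), clear(b), clear(d), marked(e), near(a,f), near(b,a), near(d,f), near(f,e), on(a,b), on(d,d), on(e,b), on(f,f)}
2. push(f,d)  →  {at(a), clear(b), clear(d), marked(e), near(a,f), near(b,a), near(d,d), near(d,f), near(f,e), on(a,b), on(d,d), on(e,b), on(f,f)}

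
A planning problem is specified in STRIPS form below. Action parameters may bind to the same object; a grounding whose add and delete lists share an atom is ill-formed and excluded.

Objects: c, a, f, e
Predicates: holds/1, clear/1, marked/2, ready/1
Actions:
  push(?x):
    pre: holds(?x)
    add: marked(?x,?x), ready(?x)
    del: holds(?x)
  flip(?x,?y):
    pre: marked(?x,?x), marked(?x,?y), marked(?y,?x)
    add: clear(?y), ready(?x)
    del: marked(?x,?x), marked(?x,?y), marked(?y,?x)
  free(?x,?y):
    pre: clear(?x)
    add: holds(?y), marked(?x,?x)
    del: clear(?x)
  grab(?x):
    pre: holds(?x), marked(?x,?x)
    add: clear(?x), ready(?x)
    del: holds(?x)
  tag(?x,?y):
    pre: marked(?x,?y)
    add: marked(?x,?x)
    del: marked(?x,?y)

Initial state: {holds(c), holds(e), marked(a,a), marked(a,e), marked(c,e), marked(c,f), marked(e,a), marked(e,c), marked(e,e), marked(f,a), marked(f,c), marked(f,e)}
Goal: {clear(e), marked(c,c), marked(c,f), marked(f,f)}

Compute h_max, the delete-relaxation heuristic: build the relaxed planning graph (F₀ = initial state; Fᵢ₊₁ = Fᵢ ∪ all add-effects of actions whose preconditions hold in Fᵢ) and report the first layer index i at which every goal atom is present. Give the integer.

1

F0 = init (12 atoms)
F1 = F0 ∪ {clear(a), clear(c), clear(e), marked(c,c), marked(f,f), ready(a), ready(c), ready(e)}  (20 atoms)
goal ⊆ F1  ⇒  h_max = 1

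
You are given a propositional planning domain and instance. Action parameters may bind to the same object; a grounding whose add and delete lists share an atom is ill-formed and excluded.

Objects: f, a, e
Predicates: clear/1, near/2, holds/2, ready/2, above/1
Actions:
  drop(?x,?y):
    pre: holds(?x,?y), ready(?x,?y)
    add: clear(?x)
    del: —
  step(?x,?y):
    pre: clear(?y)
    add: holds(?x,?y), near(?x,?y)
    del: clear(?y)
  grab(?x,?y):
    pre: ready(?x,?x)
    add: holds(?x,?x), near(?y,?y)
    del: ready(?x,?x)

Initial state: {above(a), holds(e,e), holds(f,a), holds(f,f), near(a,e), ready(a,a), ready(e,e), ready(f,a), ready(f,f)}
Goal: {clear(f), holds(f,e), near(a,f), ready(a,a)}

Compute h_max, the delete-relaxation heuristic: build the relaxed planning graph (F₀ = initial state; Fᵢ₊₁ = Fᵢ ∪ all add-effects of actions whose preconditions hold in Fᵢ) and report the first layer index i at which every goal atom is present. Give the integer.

F0 = init (9 atoms)
F1 = F0 ∪ {clear(e), clear(f), holds(a,a), near(a,a), near(e,e), near(f,f)}  (15 atoms)
F2 = F1 ∪ {clear(a), holds(a,e), holds(a,f), holds(e,f), holds(f,e), near(a,f), near(e,f), near(f,e)}  (23 atoms)
goal ⊆ F2  ⇒  h_max = 2

2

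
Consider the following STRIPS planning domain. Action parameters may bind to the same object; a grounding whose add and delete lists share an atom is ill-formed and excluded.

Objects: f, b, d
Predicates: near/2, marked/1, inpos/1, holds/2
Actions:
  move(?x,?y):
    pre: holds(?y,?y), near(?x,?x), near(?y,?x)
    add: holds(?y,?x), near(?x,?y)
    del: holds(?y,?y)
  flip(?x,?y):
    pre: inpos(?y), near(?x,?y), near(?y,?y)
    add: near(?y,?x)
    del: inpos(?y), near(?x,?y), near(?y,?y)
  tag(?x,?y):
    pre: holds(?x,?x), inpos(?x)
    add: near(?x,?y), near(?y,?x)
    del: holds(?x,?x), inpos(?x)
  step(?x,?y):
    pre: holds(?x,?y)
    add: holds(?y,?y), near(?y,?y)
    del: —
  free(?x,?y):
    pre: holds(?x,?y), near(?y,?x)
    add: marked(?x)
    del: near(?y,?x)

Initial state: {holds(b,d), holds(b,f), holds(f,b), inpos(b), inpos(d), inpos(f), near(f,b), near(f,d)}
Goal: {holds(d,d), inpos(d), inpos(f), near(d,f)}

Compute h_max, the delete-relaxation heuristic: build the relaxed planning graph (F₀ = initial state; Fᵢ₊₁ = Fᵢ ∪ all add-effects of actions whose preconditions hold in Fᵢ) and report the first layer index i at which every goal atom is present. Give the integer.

F0 = init (8 atoms)
F1 = F0 ∪ {holds(b,b), holds(d,d), holds(f,f), marked(b), near(b,b), near(d,d), near(f,f)}  (15 atoms)
F2 = F1 ∪ {holds(f,d), marked(d), marked(f), near(b,d), near(b,f), near(d,b), near(d,f)}  (22 atoms)
goal ⊆ F2  ⇒  h_max = 2

2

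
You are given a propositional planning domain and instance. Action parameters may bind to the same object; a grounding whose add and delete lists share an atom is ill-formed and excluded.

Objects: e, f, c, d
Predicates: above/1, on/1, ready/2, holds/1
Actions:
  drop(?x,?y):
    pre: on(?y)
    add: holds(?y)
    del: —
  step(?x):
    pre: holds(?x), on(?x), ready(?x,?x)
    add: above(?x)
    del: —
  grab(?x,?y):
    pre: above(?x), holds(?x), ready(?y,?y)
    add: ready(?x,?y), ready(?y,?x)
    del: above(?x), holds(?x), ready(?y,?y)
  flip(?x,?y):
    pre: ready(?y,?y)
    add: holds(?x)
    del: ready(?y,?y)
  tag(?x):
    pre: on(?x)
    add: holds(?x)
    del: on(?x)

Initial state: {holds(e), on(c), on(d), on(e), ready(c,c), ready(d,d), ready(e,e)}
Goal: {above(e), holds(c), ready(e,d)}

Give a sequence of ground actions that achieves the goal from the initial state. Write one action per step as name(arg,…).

1. drop(e,c)  →  {holds(c), holds(e), on(c), on(d), on(e), ready(c,c), ready(d,d), ready(e,e)}
2. drop(e,d)  →  {holds(c), holds(d), holds(e), on(c), on(d), on(e), ready(c,c), ready(d,d), ready(e,e)}
3. step(e)  →  {above(e), holds(c), holds(d), holds(e), on(c), on(d), on(e), ready(c,c), ready(d,d), ready(e,e)}
4. step(d)  →  {above(d), above(e), holds(c), holds(d), holds(e), on(c), on(d), on(e), ready(c,c), ready(d,d), ready(e,e)}
5. grab(d,e)  →  {above(e), holds(c), holds(e), on(c), on(d), on(e), ready(c,c), ready(d,d), ready(d,e), ready(e,d)}

drop(e,c); drop(e,d); step(e); step(d); grab(d,e)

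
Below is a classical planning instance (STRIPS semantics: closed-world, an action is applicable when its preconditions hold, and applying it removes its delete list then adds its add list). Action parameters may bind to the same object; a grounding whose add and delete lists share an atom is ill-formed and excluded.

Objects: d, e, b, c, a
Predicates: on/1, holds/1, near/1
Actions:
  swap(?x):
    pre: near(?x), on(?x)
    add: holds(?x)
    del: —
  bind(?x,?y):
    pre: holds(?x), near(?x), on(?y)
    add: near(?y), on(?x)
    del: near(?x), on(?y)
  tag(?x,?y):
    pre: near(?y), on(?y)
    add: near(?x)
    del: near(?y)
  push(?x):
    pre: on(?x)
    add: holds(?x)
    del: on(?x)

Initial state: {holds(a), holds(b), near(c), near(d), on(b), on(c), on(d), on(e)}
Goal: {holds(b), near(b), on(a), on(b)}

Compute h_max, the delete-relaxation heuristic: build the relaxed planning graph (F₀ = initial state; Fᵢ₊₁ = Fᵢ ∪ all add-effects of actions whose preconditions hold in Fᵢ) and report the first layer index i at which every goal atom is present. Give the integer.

F0 = init (8 atoms)
F1 = F0 ∪ {holds(c), holds(d), holds(e), near(a), near(b), near(e)}  (14 atoms)
F2 = F1 ∪ {on(a)}  (15 atoms)
goal ⊆ F2  ⇒  h_max = 2

2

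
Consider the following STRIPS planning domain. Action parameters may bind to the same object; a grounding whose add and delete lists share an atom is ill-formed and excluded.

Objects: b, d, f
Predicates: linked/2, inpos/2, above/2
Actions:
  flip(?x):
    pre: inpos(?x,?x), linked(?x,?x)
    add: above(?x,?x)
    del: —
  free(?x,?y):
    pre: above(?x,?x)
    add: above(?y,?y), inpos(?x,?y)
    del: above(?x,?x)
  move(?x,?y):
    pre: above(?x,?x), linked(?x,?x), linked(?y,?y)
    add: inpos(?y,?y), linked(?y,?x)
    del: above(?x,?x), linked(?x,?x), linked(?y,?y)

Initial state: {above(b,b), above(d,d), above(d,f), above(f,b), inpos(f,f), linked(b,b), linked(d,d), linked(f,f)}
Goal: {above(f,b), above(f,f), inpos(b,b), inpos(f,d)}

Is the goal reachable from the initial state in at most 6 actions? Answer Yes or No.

1. flip(f)  →  {above(b,b), above(d,d), above(d,f), above(f,b), above(f,f), inpos(f,f), linked(b,b), linked(d,d), linked(f,f)}
2. free(f,d)  →  {above(b,b), above(d,d), above(d,f), above(f,b), inpos(f,d), inpos(f,f), linked(b,b), linked(d,d), linked(f,f)}
3. flip(f)  →  {above(b,b), above(d,d), above(d,f), above(f,b), above(f,f), inpos(f,d), inpos(f,f), linked(b,b), linked(d,d), linked(f,f)}
4. move(d,b)  →  {above(b,b), above(d,f), above(f,b), above(f,f), inpos(b,b), inpos(f,d), inpos(f,f), linked(b,d), linked(f,f)}
optimal plan length = 4; 4 ≤ 6

Yes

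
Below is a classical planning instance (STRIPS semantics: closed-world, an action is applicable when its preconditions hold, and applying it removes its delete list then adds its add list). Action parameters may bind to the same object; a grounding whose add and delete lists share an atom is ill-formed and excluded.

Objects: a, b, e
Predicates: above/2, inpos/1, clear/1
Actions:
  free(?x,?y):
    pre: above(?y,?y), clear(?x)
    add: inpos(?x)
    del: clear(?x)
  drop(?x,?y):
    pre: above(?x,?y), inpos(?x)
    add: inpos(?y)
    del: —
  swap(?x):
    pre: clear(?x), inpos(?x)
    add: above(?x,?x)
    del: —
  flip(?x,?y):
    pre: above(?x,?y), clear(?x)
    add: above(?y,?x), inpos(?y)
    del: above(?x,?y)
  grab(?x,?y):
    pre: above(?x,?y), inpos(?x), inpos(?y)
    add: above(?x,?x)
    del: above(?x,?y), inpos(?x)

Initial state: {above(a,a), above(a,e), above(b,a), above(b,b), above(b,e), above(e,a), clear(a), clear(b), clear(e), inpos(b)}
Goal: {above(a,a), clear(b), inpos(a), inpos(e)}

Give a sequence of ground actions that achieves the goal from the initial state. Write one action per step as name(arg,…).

free(a,a); free(e,a)

1. free(a,a)  →  {above(a,a), above(a,e), above(b,a), above(b,b), above(b,e), above(e,a), clear(b), clear(e), inpos(a), inpos(b)}
2. free(e,a)  →  {above(a,a), above(a,e), above(b,a), above(b,b), above(b,e), above(e,a), clear(b), inpos(a), inpos(b), inpos(e)}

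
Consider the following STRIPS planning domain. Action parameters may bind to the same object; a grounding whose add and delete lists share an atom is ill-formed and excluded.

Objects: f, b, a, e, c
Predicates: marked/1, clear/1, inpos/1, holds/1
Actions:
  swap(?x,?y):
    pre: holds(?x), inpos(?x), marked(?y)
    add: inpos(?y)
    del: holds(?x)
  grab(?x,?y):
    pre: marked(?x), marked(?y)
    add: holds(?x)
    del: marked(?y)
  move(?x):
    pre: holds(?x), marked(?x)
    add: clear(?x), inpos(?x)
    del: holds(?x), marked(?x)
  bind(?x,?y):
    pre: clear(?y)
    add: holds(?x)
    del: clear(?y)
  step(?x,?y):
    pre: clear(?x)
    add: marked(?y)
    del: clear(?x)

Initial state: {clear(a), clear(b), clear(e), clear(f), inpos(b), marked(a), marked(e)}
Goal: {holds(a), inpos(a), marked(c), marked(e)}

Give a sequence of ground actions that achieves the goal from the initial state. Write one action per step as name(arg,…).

bind(b,f); swap(b,a); grab(a,a); step(b,c)

1. bind(b,f)  →  {clear(a), clear(b), clear(e), holds(b), inpos(b), marked(a), marked(e)}
2. swap(b,a)  →  {clear(a), clear(b), clear(e), inpos(a), inpos(b), marked(a), marked(e)}
3. grab(a,a)  →  {clear(a), clear(b), clear(e), holds(a), inpos(a), inpos(b), marked(e)}
4. step(b,c)  →  {clear(a), clear(e), holds(a), inpos(a), inpos(b), marked(c), marked(e)}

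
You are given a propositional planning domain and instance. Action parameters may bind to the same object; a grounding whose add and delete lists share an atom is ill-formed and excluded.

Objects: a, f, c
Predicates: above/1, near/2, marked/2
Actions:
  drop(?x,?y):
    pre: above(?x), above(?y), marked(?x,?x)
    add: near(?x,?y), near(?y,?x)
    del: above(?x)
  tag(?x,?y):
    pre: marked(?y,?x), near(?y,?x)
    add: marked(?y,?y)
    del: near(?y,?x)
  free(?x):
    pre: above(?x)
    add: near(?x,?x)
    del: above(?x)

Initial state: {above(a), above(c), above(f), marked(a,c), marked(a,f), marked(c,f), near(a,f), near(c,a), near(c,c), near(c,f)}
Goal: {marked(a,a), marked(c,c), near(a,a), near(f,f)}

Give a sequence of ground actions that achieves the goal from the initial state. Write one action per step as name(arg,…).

1. tag(f,a)  →  {above(a), above(c), above(f), marked(a,a), marked(a,c), marked(a,f), marked(c,f), near(c,a), near(c,c), near(c,f)}
2. drop(a,a)  →  {above(c), above(f), marked(a,a), marked(a,c), marked(a,f), marked(c,f), near(a,a), near(c,a), near(c,c), near(c,f)}
3. tag(f,c)  →  {above(c), above(f), marked(a,a), marked(a,c), marked(a,f), marked(c,c), marked(c,f), near(a,a), near(c,a), near(c,c)}
4. free(f)  →  {above(c), marked(a,a), marked(a,c), marked(a,f), marked(c,c), marked(c,f), near(a,a), near(c,a), near(c,c), near(f,f)}

tag(f,a); drop(a,a); tag(f,c); free(f)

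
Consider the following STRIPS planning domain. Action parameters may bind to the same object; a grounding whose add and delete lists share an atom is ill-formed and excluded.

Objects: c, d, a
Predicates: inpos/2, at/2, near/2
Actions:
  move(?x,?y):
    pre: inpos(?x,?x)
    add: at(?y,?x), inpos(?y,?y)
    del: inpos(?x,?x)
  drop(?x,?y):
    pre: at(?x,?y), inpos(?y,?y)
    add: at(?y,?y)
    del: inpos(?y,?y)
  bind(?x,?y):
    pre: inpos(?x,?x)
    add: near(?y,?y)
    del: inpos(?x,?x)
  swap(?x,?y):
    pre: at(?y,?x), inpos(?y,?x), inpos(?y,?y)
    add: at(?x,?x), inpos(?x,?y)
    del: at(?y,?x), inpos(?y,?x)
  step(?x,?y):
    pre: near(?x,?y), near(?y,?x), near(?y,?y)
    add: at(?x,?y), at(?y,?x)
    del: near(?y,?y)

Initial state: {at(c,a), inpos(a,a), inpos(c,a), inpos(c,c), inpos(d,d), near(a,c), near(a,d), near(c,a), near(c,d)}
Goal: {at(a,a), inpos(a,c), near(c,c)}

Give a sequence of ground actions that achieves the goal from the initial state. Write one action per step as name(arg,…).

1. bind(d,c)  →  {at(c,a), inpos(a,a), inpos(c,a), inpos(c,c), near(a,c), near(a,d), near(c,a), near(c,c), near(c,d)}
2. swap(a,c)  →  {at(a,a), inpos(a,a), inpos(a,c), inpos(c,c), near(a,c), near(a,d), near(c,a), near(c,c), near(c,d)}

bind(d,c); swap(a,c)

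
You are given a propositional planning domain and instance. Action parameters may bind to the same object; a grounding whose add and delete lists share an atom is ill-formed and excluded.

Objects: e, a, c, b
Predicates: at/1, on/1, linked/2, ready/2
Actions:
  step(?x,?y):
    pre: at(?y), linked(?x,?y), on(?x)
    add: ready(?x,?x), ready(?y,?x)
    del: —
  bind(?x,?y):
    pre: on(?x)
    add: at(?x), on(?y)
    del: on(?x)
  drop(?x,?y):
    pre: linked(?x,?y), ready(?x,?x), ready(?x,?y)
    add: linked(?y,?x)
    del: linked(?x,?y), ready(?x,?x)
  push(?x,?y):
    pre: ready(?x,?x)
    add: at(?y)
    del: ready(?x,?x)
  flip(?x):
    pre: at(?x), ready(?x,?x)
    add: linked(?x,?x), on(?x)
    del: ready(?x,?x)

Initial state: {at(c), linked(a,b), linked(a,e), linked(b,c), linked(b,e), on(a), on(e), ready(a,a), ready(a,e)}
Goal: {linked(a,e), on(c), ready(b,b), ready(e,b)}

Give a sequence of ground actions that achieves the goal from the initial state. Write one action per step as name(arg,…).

1. bind(e,c)  →  {at(c), at(e), linked(a,b), linked(a,e), linked(b,c), linked(b,e), on(a), on(c), ready(a,a), ready(a,e)}
2. bind(a,b)  →  {at(a), at(c), at(e), linked(a,b), linked(a,e), linked(b,c), linked(b,e), on(b), on(c), ready(a,a), ready(a,e)}
3. step(b,e)  →  {at(a), at(c), at(e), linked(a,b), linked(a,e), linked(b,c), linked(b,e), on(b), on(c), ready(a,a), ready(a,e), ready(b,b), ready(e,b)}

bind(e,c); bind(a,b); step(b,e)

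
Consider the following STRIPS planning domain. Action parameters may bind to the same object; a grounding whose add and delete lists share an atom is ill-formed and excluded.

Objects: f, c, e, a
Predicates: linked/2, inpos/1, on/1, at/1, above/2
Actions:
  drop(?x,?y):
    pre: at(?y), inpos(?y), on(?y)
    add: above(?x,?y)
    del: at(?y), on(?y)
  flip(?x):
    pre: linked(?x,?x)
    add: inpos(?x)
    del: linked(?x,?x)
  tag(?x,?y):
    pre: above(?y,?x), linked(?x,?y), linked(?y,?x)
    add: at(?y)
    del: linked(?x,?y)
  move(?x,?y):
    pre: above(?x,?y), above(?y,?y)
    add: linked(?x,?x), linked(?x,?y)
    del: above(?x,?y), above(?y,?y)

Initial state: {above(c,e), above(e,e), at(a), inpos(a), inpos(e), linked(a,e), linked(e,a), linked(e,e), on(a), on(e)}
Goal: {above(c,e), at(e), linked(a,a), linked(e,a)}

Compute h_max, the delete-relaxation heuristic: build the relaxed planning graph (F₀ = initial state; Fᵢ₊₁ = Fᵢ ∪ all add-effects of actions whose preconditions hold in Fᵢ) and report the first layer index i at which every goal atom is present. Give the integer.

F0 = init (10 atoms)
F1 = F0 ∪ {above(a,a), above(c,a), above(e,a), above(f,a), at(e), linked(c,c), linked(c,e)}  (17 atoms)
F2 = F1 ∪ {above(a,e), above(f,e), inpos(c), linked(a,a), linked(c,a), linked(f,a), linked(f,f)}  (24 atoms)
goal ⊆ F2  ⇒  h_max = 2

2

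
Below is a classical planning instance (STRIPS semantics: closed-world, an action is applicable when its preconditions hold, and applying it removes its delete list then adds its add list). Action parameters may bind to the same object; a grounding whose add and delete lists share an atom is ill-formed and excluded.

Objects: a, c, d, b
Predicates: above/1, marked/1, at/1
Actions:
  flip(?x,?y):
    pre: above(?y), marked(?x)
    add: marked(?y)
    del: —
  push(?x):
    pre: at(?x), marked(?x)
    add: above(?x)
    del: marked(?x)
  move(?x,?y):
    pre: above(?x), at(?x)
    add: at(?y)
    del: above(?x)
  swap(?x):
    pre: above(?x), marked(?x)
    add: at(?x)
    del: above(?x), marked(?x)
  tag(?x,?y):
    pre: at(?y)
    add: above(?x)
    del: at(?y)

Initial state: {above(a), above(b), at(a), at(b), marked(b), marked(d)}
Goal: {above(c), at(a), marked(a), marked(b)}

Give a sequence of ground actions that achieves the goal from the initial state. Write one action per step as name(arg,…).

flip(d,a); tag(c,b)

1. flip(d,a)  →  {above(a), above(b), at(a), at(b), marked(a), marked(b), marked(d)}
2. tag(c,b)  →  {above(a), above(b), above(c), at(a), marked(a), marked(b), marked(d)}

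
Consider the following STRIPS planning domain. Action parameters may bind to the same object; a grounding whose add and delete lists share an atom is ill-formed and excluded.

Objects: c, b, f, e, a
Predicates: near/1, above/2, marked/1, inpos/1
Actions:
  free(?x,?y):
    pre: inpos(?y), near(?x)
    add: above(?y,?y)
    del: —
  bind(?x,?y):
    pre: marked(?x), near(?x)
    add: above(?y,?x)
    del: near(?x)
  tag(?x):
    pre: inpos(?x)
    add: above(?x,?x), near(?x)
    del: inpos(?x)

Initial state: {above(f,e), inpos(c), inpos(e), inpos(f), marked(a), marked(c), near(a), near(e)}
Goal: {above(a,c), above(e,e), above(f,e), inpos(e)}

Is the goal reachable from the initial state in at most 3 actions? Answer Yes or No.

1. free(e,e)  →  {above(e,e), above(f,e), inpos(c), inpos(e), inpos(f), marked(a), marked(c), near(a), near(e)}
2. tag(c)  →  {above(c,c), above(e,e), above(f,e), inpos(e), inpos(f), marked(a), marked(c), near(a), near(c), near(e)}
3. bind(c,a)  →  {above(a,c), above(c,c), above(e,e), above(f,e), inpos(e), inpos(f), marked(a), marked(c), near(a), near(e)}
optimal plan length = 3; 3 ≤ 3

Yes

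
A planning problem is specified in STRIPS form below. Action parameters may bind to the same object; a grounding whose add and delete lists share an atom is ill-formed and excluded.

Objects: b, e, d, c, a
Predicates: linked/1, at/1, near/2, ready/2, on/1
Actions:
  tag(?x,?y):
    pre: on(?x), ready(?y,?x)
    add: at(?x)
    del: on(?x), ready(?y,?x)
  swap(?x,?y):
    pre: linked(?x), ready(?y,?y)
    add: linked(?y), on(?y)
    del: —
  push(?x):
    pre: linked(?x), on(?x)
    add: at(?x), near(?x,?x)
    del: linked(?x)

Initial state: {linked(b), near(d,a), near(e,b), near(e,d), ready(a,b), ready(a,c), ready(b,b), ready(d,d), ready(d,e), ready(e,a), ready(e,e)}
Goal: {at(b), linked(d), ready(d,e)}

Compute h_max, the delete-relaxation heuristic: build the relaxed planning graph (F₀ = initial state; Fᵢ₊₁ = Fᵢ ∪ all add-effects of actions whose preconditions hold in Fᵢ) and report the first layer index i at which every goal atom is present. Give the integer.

F0 = init (11 atoms)
F1 = F0 ∪ {linked(d), linked(e), on(b), on(d), on(e)}  (16 atoms)
F2 = F1 ∪ {at(b), at(d), at(e), near(b,b), near(d,d), near(e,e)}  (22 atoms)
goal ⊆ F2  ⇒  h_max = 2

2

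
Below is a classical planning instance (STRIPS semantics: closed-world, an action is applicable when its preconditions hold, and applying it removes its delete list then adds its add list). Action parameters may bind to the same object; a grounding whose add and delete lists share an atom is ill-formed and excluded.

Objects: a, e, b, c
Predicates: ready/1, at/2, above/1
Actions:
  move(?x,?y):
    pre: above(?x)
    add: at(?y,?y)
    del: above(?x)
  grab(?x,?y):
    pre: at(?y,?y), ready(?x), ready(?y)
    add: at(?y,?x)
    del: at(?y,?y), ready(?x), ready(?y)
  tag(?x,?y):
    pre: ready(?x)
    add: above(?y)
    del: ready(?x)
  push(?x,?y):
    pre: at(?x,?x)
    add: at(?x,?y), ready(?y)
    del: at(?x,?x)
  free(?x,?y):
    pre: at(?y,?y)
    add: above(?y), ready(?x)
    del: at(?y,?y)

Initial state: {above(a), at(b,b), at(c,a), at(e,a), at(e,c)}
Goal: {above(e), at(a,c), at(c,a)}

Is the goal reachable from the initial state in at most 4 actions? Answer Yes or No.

1. move(a,a)  →  {at(a,a), at(b,b), at(c,a), at(e,a), at(e,c)}
2. push(a,c)  →  {at(a,c), at(b,b), at(c,a), at(e,a), at(e,c), ready(c)}
3. tag(c,e)  →  {above(e), at(a,c), at(b,b), at(c,a), at(e,a), at(e,c)}
optimal plan length = 3; 3 ≤ 4

Yes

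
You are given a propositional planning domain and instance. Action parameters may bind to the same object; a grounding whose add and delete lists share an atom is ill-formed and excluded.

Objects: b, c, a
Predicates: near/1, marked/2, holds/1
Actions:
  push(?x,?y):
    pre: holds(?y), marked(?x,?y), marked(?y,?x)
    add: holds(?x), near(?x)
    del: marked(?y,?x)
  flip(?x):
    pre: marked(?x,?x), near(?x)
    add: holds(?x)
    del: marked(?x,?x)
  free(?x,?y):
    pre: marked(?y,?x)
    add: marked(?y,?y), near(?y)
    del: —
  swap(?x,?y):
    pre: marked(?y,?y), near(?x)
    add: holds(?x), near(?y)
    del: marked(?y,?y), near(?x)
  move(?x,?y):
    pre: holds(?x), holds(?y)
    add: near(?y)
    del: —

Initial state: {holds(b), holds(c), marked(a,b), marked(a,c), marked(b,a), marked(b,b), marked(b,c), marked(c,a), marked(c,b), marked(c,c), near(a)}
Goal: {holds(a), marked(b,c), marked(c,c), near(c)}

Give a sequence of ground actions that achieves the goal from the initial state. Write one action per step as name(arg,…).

1. push(a,b)  →  {holds(a), holds(b), holds(c), marked(a,b), marked(a,c), marked(b,b), marked(b,c), marked(c,a), marked(c,b), marked(c,c), near(a)}
2. push(c,a)  →  {holds(a), holds(b), holds(c), marked(a,b), marked(b,b), marked(b,c), marked(c,a), marked(c,b), marked(c,c), near(a), near(c)}

push(a,b); push(c,a)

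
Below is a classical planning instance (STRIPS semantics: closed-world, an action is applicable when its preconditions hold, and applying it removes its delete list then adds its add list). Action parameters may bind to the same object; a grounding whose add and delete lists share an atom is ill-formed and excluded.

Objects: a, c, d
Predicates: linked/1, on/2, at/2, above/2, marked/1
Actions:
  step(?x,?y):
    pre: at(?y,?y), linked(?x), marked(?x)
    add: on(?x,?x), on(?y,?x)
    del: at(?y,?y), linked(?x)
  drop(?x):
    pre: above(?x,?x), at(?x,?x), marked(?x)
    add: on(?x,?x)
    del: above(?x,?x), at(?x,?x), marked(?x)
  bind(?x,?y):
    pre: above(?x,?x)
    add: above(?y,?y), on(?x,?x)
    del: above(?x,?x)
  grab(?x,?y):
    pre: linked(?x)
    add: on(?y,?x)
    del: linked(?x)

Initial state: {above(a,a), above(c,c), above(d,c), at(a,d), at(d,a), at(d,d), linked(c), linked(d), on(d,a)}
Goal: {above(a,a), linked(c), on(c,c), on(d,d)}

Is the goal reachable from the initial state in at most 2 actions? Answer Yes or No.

1. bind(c,a)  →  {above(a,a), above(d,c), at(a,d), at(d,a), at(d,d), linked(c), linked(d), on(c,c), on(d,a)}
2. grab(d,d)  →  {above(a,a), above(d,c), at(a,d), at(d,a), at(d,d), linked(c), on(c,c), on(d,a), on(d,d)}
optimal plan length = 2; 2 ≤ 2

Yes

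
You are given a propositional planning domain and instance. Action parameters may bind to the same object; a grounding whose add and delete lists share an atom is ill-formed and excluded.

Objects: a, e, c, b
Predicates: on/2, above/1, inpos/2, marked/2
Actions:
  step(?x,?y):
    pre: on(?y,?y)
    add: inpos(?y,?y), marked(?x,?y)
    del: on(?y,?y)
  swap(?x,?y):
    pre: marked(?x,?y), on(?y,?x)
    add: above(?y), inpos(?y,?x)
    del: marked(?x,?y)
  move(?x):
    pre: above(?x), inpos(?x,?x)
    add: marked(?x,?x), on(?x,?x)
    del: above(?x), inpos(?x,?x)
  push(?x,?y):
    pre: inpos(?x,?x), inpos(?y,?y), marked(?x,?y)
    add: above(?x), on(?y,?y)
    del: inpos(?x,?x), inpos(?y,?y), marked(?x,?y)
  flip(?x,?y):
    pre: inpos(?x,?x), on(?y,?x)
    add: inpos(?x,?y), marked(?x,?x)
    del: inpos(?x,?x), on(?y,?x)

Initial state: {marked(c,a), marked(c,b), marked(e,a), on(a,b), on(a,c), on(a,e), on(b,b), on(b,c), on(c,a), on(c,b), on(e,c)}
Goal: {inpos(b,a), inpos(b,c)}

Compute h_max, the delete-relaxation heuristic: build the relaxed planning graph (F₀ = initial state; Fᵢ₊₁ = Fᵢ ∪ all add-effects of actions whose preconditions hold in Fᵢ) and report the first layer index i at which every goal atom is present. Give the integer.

2

F0 = init (11 atoms)
F1 = F0 ∪ {above(a), above(b), inpos(a,c), inpos(a,e), inpos(b,b), inpos(b,c), marked(a,b), marked(b,b), marked(e,b)}  (20 atoms)
F2 = F1 ∪ {inpos(b,a)}  (21 atoms)
goal ⊆ F2  ⇒  h_max = 2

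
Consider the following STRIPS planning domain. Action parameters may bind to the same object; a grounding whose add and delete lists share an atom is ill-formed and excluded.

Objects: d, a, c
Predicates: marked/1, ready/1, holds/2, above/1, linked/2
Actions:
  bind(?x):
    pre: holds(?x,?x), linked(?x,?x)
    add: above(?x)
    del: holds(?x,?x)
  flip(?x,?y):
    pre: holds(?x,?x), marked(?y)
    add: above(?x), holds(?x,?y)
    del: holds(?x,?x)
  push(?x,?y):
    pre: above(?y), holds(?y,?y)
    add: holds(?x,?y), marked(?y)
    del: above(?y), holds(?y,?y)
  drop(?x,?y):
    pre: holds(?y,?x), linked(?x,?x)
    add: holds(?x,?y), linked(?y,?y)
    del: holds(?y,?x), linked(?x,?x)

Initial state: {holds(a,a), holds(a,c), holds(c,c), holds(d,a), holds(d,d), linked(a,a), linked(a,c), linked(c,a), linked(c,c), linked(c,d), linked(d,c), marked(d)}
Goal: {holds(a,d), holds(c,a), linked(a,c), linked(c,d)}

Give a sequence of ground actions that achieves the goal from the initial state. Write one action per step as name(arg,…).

1. flip(a,d)  →  {above(a), holds(a,c), holds(a,d), holds(c,c), holds(d,a), holds(d,d), linked(a,a), linked(a,c), linked(c,a), linked(c,c), linked(c,d), linked(d,c), marked(d)}
2. drop(c,a)  →  {above(a), holds(a,d), holds(c,a), holds(c,c), holds(d,a), holds(d,d), linked(a,a), linked(a,c), linked(c,a), linked(c,d), linked(d,c), marked(d)}

flip(a,d); drop(c,a)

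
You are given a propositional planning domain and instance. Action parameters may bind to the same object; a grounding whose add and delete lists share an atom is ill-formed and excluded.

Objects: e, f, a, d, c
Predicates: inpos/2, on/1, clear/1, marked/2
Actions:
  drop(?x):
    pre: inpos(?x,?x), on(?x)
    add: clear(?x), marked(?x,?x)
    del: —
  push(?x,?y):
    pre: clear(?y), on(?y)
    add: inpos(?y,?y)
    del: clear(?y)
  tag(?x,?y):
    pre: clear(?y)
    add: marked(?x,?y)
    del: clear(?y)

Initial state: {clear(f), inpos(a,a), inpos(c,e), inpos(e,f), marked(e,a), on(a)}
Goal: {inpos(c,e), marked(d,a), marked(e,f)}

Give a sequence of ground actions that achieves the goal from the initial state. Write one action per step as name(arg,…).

drop(a); tag(e,f); tag(d,a)

1. drop(a)  →  {clear(a), clear(f), inpos(a,a), inpos(c,e), inpos(e,f), marked(a,a), marked(e,a), on(a)}
2. tag(e,f)  →  {clear(a), inpos(a,a), inpos(c,e), inpos(e,f), marked(a,a), marked(e,a), marked(e,f), on(a)}
3. tag(d,a)  →  {inpos(a,a), inpos(c,e), inpos(e,f), marked(a,a), marked(d,a), marked(e,a), marked(e,f), on(a)}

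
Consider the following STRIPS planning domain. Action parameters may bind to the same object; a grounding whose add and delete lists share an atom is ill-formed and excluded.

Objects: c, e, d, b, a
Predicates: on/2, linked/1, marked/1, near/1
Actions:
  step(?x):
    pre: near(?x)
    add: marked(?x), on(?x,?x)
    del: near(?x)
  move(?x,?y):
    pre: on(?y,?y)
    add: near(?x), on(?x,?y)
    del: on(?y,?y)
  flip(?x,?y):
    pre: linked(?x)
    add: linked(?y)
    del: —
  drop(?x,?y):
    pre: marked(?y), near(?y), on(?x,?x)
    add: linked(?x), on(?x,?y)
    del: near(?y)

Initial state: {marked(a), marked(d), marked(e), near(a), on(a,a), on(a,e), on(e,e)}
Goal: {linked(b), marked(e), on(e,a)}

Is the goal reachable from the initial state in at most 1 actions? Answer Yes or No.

No

1. drop(e,a)  →  {linked(e), marked(a), marked(d), marked(e), on(a,a), on(a,e), on(e,a), on(e,e)}
2. flip(e,b)  →  {linked(b), linked(e), marked(a), marked(d), marked(e), on(a,a), on(a,e), on(e,a), on(e,e)}
optimal plan length = 2; 2 > 1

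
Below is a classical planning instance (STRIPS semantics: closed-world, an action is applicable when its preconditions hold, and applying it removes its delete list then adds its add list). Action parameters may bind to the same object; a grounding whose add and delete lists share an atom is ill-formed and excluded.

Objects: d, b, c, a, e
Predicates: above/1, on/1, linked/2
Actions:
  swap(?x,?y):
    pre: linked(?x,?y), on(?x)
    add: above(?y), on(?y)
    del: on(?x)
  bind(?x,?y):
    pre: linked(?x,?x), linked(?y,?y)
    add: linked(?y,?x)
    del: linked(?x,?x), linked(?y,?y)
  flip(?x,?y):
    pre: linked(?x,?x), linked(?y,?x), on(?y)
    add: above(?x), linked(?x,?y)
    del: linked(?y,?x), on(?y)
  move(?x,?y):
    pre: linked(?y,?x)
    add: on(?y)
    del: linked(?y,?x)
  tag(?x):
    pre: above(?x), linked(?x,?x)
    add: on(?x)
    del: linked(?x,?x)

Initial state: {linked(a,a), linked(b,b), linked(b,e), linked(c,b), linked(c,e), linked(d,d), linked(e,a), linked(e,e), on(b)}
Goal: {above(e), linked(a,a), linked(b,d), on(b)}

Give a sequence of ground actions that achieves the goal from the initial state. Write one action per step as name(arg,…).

swap(b,e); bind(d,b); move(e,b)

1. swap(b,e)  →  {above(e), linked(a,a), linked(b,b), linked(b,e), linked(c,b), linked(c,e), linked(d,d), linked(e,a), linked(e,e), on(e)}
2. bind(d,b)  →  {above(e), linked(a,a), linked(b,d), linked(b,e), linked(c,b), linked(c,e), linked(e,a), linked(e,e), on(e)}
3. move(e,b)  →  {above(e), linked(a,a), linked(b,d), linked(c,b), linked(c,e), linked(e,a), linked(e,e), on(b), on(e)}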